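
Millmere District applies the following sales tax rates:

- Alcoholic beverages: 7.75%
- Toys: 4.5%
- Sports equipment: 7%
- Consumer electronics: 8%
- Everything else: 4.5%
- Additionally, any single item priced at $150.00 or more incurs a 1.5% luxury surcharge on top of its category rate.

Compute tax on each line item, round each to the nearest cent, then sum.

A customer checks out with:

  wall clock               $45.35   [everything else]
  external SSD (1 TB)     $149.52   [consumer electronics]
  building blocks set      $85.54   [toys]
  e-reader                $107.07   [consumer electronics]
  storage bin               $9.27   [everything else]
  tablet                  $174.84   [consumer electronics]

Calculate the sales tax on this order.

Wall clock $45.35: everything else → 4.5% → $2.04
External SSD (1 TB) $149.52: consumer electronics → 8% → $11.96
Building blocks set $85.54: toys → 4.5% → $3.85
E-reader $107.07: consumer electronics → 8% → $8.57
Storage bin $9.27: everything else → 4.5% → $0.42
Tablet $174.84: consumer electronics → 8% + 1.5% surcharge = 9.5% → $16.61
Total tax = $2.04 + $11.96 + $3.85 + $8.57 + $0.42 + $16.61 = $43.45

$43.45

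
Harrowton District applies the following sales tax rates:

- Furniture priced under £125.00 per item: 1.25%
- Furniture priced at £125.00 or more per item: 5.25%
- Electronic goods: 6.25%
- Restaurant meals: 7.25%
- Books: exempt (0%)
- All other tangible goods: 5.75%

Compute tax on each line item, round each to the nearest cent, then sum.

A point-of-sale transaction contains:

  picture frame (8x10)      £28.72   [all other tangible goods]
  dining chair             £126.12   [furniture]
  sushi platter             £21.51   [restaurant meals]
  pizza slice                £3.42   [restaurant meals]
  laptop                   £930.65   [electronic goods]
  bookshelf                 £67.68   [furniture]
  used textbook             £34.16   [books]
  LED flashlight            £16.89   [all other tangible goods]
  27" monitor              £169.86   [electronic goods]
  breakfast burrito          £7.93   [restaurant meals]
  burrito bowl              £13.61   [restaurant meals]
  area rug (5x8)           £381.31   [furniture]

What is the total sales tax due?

Picture frame (8x10) £28.72: all other tangible goods → 5.75% → £1.65
Dining chair £126.12: furniture, £125.00 or more → 5.25% → £6.62
Sushi platter £21.51: restaurant meals → 7.25% → £1.56
Pizza slice £3.42: restaurant meals → 7.25% → £0.25
Laptop £930.65: electronic goods → 6.25% → £58.17
Bookshelf £67.68: furniture, under £125.00 → 1.25% → £0.85
Used textbook £34.16: books → 0% → £0.00
LED flashlight £16.89: all other tangible goods → 5.75% → £0.97
27" monitor £169.86: electronic goods → 6.25% → £10.62
Breakfast burrito £7.93: restaurant meals → 7.25% → £0.57
Burrito bowl £13.61: restaurant meals → 7.25% → £0.99
Area rug (5x8) £381.31: furniture, £125.00 or more → 5.25% → £20.02
Total tax = £1.65 + £6.62 + £1.56 + £0.25 + £58.17 + £0.85 + £0.97 + £10.62 + £0.57 + £0.99 + £20.02 = £102.27

£102.27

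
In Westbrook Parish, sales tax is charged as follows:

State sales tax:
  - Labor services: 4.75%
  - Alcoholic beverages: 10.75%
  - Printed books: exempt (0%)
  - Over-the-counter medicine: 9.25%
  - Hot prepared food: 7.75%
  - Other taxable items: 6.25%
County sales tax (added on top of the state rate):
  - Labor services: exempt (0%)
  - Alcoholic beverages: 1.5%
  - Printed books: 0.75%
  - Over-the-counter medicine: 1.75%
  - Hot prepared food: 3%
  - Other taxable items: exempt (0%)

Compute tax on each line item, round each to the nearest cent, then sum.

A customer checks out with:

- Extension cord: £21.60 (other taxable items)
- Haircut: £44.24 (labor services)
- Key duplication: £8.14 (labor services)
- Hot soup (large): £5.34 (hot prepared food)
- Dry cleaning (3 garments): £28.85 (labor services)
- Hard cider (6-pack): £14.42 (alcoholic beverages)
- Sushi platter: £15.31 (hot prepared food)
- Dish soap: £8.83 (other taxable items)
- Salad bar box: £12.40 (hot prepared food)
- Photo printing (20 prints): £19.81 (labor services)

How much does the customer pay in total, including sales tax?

Extension cord £21.60: other taxable items → 6.25% + 0% county = 6.25% → £1.35
Haircut £44.24: labor services → 4.75% + 0% county = 4.75% → £2.10
Key duplication £8.14: labor services → 4.75% + 0% county = 4.75% → £0.39
Hot soup (large) £5.34: hot prepared food → 7.75% + 3% county = 10.75% → £0.57
Dry cleaning (3 garments) £28.85: labor services → 4.75% + 0% county = 4.75% → £1.37
Hard cider (6-pack) £14.42: alcoholic beverages → 10.75% + 1.5% county = 12.25% → £1.77
Sushi platter £15.31: hot prepared food → 7.75% + 3% county = 10.75% → £1.65
Dish soap £8.83: other taxable items → 6.25% + 0% county = 6.25% → £0.55
Salad bar box £12.40: hot prepared food → 7.75% + 3% county = 10.75% → £1.33
Photo printing (20 prints) £19.81: labor services → 4.75% + 0% county = 4.75% → £0.94
Subtotal = £178.94; tax = £12.02; total due = £190.96

£190.96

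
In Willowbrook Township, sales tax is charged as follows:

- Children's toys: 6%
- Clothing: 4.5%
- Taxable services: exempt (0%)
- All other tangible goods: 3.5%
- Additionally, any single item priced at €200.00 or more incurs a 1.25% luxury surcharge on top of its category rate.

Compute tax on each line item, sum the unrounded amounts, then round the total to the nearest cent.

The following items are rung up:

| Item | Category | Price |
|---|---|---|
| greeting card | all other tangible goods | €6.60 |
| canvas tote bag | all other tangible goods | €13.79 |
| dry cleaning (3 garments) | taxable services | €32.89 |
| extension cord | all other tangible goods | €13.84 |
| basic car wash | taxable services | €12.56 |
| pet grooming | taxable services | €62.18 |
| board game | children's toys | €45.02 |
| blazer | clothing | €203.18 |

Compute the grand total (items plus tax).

Greeting card €6.60: all other tangible goods → 3.5% → €0.231
Canvas tote bag €13.79: all other tangible goods → 3.5% → €0.48265
Dry cleaning (3 garments) €32.89: taxable services → 0% → €0.00
Extension cord €13.84: all other tangible goods → 3.5% → €0.4844
Basic car wash €12.56: taxable services → 0% → €0.00
Pet grooming €62.18: taxable services → 0% → €0.00
Board game €45.02: children's toys → 6% → €2.7012
Blazer €203.18: clothing → 4.5% + 1.25% surcharge = 5.75% → €11.68285
Subtotal = €390.06; unrounded tax = €15.5821 → €15.58; total due = €405.64

€405.64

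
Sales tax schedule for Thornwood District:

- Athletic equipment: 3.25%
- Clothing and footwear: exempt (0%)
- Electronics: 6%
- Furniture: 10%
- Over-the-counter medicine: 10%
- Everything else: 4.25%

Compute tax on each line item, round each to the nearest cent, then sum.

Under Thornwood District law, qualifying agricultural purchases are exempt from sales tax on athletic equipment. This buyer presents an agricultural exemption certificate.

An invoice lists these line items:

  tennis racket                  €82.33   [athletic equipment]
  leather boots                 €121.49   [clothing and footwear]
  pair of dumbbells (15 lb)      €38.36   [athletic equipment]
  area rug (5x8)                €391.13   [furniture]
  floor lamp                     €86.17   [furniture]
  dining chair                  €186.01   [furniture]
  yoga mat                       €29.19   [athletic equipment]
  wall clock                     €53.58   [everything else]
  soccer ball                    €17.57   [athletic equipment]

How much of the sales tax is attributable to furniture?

Area rug (5x8) €391.13: furniture → 10% → €39.11
Floor lamp €86.17: furniture → 10% → €8.62
Dining chair €186.01: furniture → 10% → €18.60
Tax on furniture = €39.11 + €8.62 + €18.60 = €66.33

€66.33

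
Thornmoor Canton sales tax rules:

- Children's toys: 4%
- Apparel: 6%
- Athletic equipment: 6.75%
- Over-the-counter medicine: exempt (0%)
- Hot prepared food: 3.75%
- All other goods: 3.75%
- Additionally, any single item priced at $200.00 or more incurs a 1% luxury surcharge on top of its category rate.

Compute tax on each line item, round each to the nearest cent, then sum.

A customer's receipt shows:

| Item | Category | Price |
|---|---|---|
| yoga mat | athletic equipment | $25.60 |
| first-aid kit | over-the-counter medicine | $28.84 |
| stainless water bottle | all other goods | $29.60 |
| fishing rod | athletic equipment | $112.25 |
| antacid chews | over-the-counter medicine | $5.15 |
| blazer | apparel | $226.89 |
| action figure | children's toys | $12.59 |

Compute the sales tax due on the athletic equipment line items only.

$9.31

Yoga mat $25.60: athletic equipment → 6.75% → $1.73
Fishing rod $112.25: athletic equipment → 6.75% → $7.58
Tax on athletic equipment = $1.73 + $7.58 = $9.31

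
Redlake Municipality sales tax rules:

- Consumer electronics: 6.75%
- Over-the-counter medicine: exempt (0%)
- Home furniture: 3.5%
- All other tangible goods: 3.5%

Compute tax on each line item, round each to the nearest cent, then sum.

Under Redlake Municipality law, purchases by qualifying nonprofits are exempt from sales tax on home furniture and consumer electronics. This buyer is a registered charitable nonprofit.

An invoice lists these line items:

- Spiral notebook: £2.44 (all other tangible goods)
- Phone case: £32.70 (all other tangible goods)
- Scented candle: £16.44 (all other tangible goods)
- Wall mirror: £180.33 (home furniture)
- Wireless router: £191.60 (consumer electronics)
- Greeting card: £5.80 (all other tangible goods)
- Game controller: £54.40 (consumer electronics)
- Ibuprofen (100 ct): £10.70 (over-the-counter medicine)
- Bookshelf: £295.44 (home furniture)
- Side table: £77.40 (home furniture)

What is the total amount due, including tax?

£869.26

Spiral notebook £2.44: all other tangible goods → 3.5% → £0.09
Phone case £32.70: all other tangible goods → 3.5% → £1.14
Scented candle £16.44: all other tangible goods → 3.5% → £0.58
Wall mirror £180.33: home furniture, buyer-exempt → 0% → £0.00
Wireless router £191.60: consumer electronics, buyer-exempt → 0% → £0.00
Greeting card £5.80: all other tangible goods → 3.5% → £0.20
Game controller £54.40: consumer electronics, buyer-exempt → 0% → £0.00
Ibuprofen (100 ct) £10.70: over-the-counter medicine → 0% → £0.00
Bookshelf £295.44: home furniture, buyer-exempt → 0% → £0.00
Side table £77.40: home furniture, buyer-exempt → 0% → £0.00
Subtotal = £867.25; tax = £2.01; total due = £869.26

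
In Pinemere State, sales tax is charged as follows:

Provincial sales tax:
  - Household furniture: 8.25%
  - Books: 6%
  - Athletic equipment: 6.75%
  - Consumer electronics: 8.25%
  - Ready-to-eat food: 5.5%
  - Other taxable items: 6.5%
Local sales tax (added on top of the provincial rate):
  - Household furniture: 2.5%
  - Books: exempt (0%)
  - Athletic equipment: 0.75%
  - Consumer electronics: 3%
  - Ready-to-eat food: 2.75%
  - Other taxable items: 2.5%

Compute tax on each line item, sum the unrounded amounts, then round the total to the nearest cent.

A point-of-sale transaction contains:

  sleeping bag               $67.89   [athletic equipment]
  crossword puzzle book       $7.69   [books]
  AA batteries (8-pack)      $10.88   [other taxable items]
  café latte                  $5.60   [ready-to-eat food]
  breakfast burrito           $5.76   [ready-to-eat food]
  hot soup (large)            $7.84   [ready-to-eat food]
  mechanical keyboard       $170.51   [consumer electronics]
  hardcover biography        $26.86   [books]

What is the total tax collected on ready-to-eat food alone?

$1.58

Café latte $5.60: ready-to-eat food → 5.5% + 2.75% local = 8.25% → $0.462
Breakfast burrito $5.76: ready-to-eat food → 5.5% + 2.75% local = 8.25% → $0.4752
Hot soup (large) $7.84: ready-to-eat food → 5.5% + 2.75% local = 8.25% → $0.6468
Tax on ready-to-eat food: unrounded sum = $1.584 → $1.58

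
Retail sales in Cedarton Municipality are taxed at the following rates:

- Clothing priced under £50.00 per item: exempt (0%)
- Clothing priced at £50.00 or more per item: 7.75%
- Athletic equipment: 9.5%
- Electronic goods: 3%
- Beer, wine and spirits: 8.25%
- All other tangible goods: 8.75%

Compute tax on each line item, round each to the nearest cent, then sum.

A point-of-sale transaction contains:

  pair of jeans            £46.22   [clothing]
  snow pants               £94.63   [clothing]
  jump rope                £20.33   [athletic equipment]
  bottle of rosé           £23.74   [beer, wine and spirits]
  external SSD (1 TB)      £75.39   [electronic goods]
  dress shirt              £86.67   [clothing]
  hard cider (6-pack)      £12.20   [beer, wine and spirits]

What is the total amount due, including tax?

£380.39

Pair of jeans £46.22: clothing, under £50.00 → 0% → £0.00
Snow pants £94.63: clothing, £50.00 or more → 7.75% → £7.33
Jump rope £20.33: athletic equipment → 9.5% → £1.93
Bottle of rosé £23.74: beer, wine and spirits → 8.25% → £1.96
External SSD (1 TB) £75.39: electronic goods → 3% → £2.26
Dress shirt £86.67: clothing, £50.00 or more → 7.75% → £6.72
Hard cider (6-pack) £12.20: beer, wine and spirits → 8.25% → £1.01
Subtotal = £359.18; tax = £21.21; total due = £380.39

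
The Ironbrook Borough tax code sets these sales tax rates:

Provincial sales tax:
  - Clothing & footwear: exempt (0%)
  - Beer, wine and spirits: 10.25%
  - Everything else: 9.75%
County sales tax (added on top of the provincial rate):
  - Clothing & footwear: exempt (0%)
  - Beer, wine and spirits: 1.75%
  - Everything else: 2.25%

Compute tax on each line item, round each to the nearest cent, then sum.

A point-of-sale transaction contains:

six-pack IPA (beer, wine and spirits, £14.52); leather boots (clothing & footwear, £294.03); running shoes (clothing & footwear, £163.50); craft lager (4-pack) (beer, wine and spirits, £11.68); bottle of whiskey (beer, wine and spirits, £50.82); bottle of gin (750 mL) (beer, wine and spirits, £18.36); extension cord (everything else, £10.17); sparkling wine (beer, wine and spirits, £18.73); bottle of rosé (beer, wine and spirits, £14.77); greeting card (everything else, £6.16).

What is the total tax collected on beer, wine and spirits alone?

Six-pack IPA £14.52: beer, wine and spirits → 10.25% + 1.75% county = 12% → £1.74
Craft lager (4-pack) £11.68: beer, wine and spirits → 10.25% + 1.75% county = 12% → £1.40
Bottle of whiskey £50.82: beer, wine and spirits → 10.25% + 1.75% county = 12% → £6.10
Bottle of gin (750 mL) £18.36: beer, wine and spirits → 10.25% + 1.75% county = 12% → £2.20
Sparkling wine £18.73: beer, wine and spirits → 10.25% + 1.75% county = 12% → £2.25
Bottle of rosé £14.77: beer, wine and spirits → 10.25% + 1.75% county = 12% → £1.77
Tax on beer, wine and spirits = £1.74 + £1.40 + £6.10 + £2.20 + £2.25 + £1.77 = £15.46

£15.46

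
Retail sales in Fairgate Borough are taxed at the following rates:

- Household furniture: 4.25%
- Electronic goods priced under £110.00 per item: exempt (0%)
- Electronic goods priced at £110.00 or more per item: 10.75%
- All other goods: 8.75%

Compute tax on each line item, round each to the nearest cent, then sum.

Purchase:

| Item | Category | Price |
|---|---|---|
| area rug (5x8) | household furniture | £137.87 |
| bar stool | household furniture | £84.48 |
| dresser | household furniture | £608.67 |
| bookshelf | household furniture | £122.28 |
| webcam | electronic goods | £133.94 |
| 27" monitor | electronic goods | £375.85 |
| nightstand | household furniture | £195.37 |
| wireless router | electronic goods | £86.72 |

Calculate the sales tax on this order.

£103.62

Area rug (5x8) £137.87: household furniture → 4.25% → £5.86
Bar stool £84.48: household furniture → 4.25% → £3.59
Dresser £608.67: household furniture → 4.25% → £25.87
Bookshelf £122.28: household furniture → 4.25% → £5.20
Webcam £133.94: electronic goods, £110.00 or more → 10.75% → £14.40
27" monitor £375.85: electronic goods, £110.00 or more → 10.75% → £40.40
Nightstand £195.37: household furniture → 4.25% → £8.30
Wireless router £86.72: electronic goods, under £110.00 → 0% → £0.00
Total tax = £5.86 + £3.59 + £25.87 + £5.20 + £14.40 + £40.40 + £8.30 = £103.62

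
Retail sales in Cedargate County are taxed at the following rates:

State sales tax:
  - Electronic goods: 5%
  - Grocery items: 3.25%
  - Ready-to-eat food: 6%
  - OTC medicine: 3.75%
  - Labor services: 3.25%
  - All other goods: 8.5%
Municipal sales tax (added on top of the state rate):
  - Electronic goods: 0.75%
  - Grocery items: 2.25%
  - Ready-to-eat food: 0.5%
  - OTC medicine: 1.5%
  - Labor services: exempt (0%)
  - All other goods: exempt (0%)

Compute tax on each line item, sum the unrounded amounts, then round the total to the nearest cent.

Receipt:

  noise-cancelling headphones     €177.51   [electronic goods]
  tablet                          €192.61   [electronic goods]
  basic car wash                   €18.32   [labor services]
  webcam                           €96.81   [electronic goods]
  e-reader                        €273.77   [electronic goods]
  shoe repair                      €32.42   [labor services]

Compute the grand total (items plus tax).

€835.68

Noise-cancelling headphones €177.51: electronic goods → 5% + 0.75% municipal = 5.75% → €10.206825
Tablet €192.61: electronic goods → 5% + 0.75% municipal = 5.75% → €11.075075
Basic car wash €18.32: labor services → 3.25% + 0% municipal = 3.25% → €0.5954
Webcam €96.81: electronic goods → 5% + 0.75% municipal = 5.75% → €5.566575
E-reader €273.77: electronic goods → 5% + 0.75% municipal = 5.75% → €15.741775
Shoe repair €32.42: labor services → 3.25% + 0% municipal = 3.25% → €1.05365
Subtotal = €791.44; unrounded tax = €44.2393 → €44.24; total due = €835.68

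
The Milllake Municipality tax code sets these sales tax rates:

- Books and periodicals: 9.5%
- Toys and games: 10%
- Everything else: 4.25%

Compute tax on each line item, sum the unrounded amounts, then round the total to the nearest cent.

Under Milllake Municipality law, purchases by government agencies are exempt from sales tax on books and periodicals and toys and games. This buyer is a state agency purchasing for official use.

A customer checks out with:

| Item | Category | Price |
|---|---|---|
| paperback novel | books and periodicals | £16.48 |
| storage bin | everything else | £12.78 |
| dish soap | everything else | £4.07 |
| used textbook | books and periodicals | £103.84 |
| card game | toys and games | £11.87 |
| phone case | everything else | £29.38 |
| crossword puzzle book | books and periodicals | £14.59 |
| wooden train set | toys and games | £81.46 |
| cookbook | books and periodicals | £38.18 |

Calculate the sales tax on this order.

Paperback novel £16.48: books and periodicals, buyer-exempt → 0% → £0.00
Storage bin £12.78: everything else → 4.25% → £0.54315
Dish soap £4.07: everything else → 4.25% → £0.172975
Used textbook £103.84: books and periodicals, buyer-exempt → 0% → £0.00
Card game £11.87: toys and games, buyer-exempt → 0% → £0.00
Phone case £29.38: everything else → 4.25% → £1.24865
Crossword puzzle book £14.59: books and periodicals, buyer-exempt → 0% → £0.00
Wooden train set £81.46: toys and games, buyer-exempt → 0% → £0.00
Cookbook £38.18: books and periodicals, buyer-exempt → 0% → £0.00
Unrounded tax sum = £1.964775 → £1.96

£1.96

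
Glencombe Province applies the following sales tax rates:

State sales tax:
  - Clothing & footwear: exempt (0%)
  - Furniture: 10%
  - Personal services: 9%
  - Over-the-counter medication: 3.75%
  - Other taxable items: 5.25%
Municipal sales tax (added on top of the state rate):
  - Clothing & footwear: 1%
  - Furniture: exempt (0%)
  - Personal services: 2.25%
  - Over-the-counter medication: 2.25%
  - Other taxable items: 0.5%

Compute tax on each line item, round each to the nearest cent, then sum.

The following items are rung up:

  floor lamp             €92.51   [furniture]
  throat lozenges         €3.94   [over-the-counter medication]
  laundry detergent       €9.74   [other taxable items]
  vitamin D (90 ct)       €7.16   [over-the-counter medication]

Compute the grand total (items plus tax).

Floor lamp €92.51: furniture → 10% + 0% municipal = 10% → €9.25
Throat lozenges €3.94: over-the-counter medication → 3.75% + 2.25% municipal = 6% → €0.24
Laundry detergent €9.74: other taxable items → 5.25% + 0.5% municipal = 5.75% → €0.56
Vitamin D (90 ct) €7.16: over-the-counter medication → 3.75% + 2.25% municipal = 6% → €0.43
Subtotal = €113.35; tax = €10.48; total due = €123.83

€123.83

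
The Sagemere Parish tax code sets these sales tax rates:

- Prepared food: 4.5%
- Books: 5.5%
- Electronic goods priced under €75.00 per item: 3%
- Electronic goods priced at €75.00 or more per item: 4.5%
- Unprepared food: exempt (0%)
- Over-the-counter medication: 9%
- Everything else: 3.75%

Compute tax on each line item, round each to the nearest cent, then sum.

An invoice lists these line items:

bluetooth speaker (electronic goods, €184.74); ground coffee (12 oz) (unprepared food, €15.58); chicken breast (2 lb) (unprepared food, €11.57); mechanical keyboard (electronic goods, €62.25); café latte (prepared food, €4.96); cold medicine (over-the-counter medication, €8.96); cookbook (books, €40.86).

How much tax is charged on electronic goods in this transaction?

Bluetooth speaker €184.74: electronic goods, €75.00 or more → 4.5% → €8.31
Mechanical keyboard €62.25: electronic goods, under €75.00 → 3% → €1.87
Tax on electronic goods = €8.31 + €1.87 = €10.18

€10.18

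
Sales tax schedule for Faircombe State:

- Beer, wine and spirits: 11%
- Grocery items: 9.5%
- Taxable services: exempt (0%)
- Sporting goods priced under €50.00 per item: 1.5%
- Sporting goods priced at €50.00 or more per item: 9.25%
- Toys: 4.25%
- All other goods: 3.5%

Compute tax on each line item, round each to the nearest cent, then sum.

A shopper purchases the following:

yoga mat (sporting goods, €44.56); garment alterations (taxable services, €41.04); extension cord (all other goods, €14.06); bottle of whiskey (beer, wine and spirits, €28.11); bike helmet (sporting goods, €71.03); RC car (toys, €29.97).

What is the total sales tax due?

€12.09

Yoga mat €44.56: sporting goods, under €50.00 → 1.5% → €0.67
Garment alterations €41.04: taxable services → 0% → €0.00
Extension cord €14.06: all other goods → 3.5% → €0.49
Bottle of whiskey €28.11: beer, wine and spirits → 11% → €3.09
Bike helmet €71.03: sporting goods, €50.00 or more → 9.25% → €6.57
RC car €29.97: toys → 4.25% → €1.27
Total tax = €0.67 + €0.49 + €3.09 + €6.57 + €1.27 = €12.09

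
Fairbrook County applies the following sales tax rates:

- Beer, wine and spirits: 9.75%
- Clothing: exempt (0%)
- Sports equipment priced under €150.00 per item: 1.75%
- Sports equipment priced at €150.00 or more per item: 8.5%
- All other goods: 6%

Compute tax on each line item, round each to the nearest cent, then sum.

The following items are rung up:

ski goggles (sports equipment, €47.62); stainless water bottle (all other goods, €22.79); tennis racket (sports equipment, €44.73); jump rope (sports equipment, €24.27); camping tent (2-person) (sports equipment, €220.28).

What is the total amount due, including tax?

Ski goggles €47.62: sports equipment, under €150.00 → 1.75% → €0.83
Stainless water bottle €22.79: all other goods → 6% → €1.37
Tennis racket €44.73: sports equipment, under €150.00 → 1.75% → €0.78
Jump rope €24.27: sports equipment, under €150.00 → 1.75% → €0.42
Camping tent (2-person) €220.28: sports equipment, €150.00 or more → 8.5% → €18.72
Subtotal = €359.69; tax = €22.12; total due = €381.81

€381.81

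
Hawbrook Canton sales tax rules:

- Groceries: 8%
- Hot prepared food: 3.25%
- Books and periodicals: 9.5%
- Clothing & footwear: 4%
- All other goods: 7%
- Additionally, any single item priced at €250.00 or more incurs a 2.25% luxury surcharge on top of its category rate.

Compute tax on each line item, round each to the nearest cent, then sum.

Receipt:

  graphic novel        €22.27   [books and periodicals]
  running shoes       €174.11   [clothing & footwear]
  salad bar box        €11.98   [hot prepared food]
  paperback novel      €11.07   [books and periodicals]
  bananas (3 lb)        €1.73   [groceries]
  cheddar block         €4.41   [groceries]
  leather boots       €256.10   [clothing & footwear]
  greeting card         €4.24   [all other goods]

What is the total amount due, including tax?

Graphic novel €22.27: books and periodicals → 9.5% → €2.12
Running shoes €174.11: clothing & footwear → 4% → €6.96
Salad bar box €11.98: hot prepared food → 3.25% → €0.39
Paperback novel €11.07: books and periodicals → 9.5% → €1.05
Bananas (3 lb) €1.73: groceries → 8% → €0.14
Cheddar block €4.41: groceries → 8% → €0.35
Leather boots €256.10: clothing & footwear → 4% + 2.25% surcharge = 6.25% → €16.01
Greeting card €4.24: all other goods → 7% → €0.30
Subtotal = €485.91; tax = €27.32; total due = €513.23

€513.23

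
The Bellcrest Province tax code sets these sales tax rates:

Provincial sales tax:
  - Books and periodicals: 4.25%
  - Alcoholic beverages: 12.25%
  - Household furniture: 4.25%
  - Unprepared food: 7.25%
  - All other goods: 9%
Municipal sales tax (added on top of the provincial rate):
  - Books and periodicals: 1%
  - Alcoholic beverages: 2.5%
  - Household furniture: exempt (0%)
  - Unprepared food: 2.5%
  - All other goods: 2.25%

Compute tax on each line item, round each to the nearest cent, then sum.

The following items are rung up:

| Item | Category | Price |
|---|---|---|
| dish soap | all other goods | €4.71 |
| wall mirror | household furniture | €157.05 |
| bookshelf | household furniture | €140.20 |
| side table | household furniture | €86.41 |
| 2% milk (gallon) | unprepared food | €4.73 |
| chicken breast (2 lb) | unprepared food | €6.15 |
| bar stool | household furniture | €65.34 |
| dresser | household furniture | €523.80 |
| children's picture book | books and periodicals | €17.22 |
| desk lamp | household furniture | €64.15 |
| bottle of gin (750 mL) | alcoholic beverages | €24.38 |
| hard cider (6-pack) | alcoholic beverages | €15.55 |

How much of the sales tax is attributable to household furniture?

€44.07

Wall mirror €157.05: household furniture → 4.25% + 0% municipal = 4.25% → €6.67
Bookshelf €140.20: household furniture → 4.25% + 0% municipal = 4.25% → €5.96
Side table €86.41: household furniture → 4.25% + 0% municipal = 4.25% → €3.67
Bar stool €65.34: household furniture → 4.25% + 0% municipal = 4.25% → €2.78
Dresser €523.80: household furniture → 4.25% + 0% municipal = 4.25% → €22.26
Desk lamp €64.15: household furniture → 4.25% + 0% municipal = 4.25% → €2.73
Tax on household furniture = €6.67 + €5.96 + €3.67 + €2.78 + €22.26 + €2.73 = €44.07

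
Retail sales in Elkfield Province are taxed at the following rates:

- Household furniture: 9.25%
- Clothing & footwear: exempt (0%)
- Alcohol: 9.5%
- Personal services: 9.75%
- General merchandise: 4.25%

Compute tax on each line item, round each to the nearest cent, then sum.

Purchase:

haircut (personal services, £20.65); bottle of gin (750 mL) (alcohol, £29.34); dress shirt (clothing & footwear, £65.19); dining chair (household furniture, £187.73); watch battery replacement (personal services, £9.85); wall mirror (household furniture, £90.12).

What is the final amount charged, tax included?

Haircut £20.65: personal services → 9.75% → £2.01
Bottle of gin (750 mL) £29.34: alcohol → 9.5% → £2.79
Dress shirt £65.19: clothing & footwear → 0% → £0.00
Dining chair £187.73: household furniture → 9.25% → £17.37
Watch battery replacement £9.85: personal services → 9.75% → £0.96
Wall mirror £90.12: household furniture → 9.25% → £8.34
Subtotal = £402.88; tax = £31.47; total due = £434.35

£434.35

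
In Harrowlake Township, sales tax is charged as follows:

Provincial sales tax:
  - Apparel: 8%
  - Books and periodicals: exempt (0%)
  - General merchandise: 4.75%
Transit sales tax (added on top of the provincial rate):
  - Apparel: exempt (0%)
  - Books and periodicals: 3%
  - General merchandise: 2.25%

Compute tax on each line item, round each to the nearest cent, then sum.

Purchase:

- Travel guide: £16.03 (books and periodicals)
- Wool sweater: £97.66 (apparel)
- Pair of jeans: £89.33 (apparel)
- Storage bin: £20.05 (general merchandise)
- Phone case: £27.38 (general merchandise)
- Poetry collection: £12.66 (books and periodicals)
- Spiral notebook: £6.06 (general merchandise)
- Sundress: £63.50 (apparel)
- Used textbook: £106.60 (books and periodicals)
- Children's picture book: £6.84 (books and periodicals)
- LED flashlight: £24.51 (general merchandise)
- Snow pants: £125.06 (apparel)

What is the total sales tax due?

£39.77

Travel guide £16.03: books and periodicals → 0% + 3% transit = 3% → £0.48
Wool sweater £97.66: apparel → 8% + 0% transit = 8% → £7.81
Pair of jeans £89.33: apparel → 8% + 0% transit = 8% → £7.15
Storage bin £20.05: general merchandise → 4.75% + 2.25% transit = 7% → £1.40
Phone case £27.38: general merchandise → 4.75% + 2.25% transit = 7% → £1.92
Poetry collection £12.66: books and periodicals → 0% + 3% transit = 3% → £0.38
Spiral notebook £6.06: general merchandise → 4.75% + 2.25% transit = 7% → £0.42
Sundress £63.50: apparel → 8% + 0% transit = 8% → £5.08
Used textbook £106.60: books and periodicals → 0% + 3% transit = 3% → £3.20
Children's picture book £6.84: books and periodicals → 0% + 3% transit = 3% → £0.21
LED flashlight £24.51: general merchandise → 4.75% + 2.25% transit = 7% → £1.72
Snow pants £125.06: apparel → 8% + 0% transit = 8% → £10.00
Total tax = £0.48 + £7.81 + £7.15 + £1.40 + £1.92 + £0.38 + £0.42 + £5.08 + £3.20 + £0.21 + £1.72 + £10.00 = £39.77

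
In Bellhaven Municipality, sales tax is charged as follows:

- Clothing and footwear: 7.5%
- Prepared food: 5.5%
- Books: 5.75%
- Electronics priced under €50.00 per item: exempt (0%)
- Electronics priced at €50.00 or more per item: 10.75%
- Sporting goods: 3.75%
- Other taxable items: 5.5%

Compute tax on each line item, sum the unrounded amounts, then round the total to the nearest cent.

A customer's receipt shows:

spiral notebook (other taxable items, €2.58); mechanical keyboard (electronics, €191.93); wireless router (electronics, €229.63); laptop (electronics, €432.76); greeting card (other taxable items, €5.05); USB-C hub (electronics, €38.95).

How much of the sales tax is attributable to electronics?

Mechanical keyboard €191.93: electronics, €50.00 or more → 10.75% → €20.632475
Wireless router €229.63: electronics, €50.00 or more → 10.75% → €24.685225
Laptop €432.76: electronics, €50.00 or more → 10.75% → €46.5217
USB-C hub €38.95: electronics, under €50.00 → 0% → €0.00
Tax on electronics: unrounded sum = €91.8394 → €91.84

€91.84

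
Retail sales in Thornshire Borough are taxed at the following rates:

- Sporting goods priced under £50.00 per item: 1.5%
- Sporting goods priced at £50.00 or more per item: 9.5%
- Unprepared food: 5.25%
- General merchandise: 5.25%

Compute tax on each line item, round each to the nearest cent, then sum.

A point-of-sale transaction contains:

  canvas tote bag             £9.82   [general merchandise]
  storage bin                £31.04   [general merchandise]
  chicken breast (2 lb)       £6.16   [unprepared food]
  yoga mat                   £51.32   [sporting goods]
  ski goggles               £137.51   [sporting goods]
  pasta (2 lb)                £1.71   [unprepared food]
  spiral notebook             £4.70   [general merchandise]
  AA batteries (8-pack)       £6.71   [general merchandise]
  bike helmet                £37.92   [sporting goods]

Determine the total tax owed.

Canvas tote bag £9.82: general merchandise → 5.25% → £0.52
Storage bin £31.04: general merchandise → 5.25% → £1.63
Chicken breast (2 lb) £6.16: unprepared food → 5.25% → £0.32
Yoga mat £51.32: sporting goods, £50.00 or more → 9.5% → £4.88
Ski goggles £137.51: sporting goods, £50.00 or more → 9.5% → £13.06
Pasta (2 lb) £1.71: unprepared food → 5.25% → £0.09
Spiral notebook £4.70: general merchandise → 5.25% → £0.25
AA batteries (8-pack) £6.71: general merchandise → 5.25% → £0.35
Bike helmet £37.92: sporting goods, under £50.00 → 1.5% → £0.57
Total tax = £0.52 + £1.63 + £0.32 + £4.88 + £13.06 + £0.09 + £0.25 + £0.35 + £0.57 = £21.67

£21.67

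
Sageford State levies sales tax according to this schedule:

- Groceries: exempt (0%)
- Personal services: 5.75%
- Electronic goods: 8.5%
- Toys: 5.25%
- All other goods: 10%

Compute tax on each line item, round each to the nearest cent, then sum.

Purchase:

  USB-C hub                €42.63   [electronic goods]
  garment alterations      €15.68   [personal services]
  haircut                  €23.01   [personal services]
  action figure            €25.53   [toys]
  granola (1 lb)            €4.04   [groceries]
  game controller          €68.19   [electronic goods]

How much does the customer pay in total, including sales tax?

USB-C hub €42.63: electronic goods → 8.5% → €3.62
Garment alterations €15.68: personal services → 5.75% → €0.90
Haircut €23.01: personal services → 5.75% → €1.32
Action figure €25.53: toys → 5.25% → €1.34
Granola (1 lb) €4.04: groceries → 0% → €0.00
Game controller €68.19: electronic goods → 8.5% → €5.80
Subtotal = €179.08; tax = €12.98; total due = €192.06

€192.06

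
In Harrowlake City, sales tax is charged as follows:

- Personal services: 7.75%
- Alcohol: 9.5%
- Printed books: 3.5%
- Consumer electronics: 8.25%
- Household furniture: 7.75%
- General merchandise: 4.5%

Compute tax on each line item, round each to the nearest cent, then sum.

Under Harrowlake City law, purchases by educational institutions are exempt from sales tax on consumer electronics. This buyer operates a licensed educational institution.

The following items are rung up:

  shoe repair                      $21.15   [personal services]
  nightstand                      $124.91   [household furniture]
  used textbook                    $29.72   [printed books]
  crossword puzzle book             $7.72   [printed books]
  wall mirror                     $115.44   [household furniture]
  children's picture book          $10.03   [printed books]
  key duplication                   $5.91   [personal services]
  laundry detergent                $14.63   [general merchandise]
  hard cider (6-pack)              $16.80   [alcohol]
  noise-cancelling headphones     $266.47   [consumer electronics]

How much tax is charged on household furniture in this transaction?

Nightstand $124.91: household furniture → 7.75% → $9.68
Wall mirror $115.44: household furniture → 7.75% → $8.95
Tax on household furniture = $9.68 + $8.95 = $18.63

$18.63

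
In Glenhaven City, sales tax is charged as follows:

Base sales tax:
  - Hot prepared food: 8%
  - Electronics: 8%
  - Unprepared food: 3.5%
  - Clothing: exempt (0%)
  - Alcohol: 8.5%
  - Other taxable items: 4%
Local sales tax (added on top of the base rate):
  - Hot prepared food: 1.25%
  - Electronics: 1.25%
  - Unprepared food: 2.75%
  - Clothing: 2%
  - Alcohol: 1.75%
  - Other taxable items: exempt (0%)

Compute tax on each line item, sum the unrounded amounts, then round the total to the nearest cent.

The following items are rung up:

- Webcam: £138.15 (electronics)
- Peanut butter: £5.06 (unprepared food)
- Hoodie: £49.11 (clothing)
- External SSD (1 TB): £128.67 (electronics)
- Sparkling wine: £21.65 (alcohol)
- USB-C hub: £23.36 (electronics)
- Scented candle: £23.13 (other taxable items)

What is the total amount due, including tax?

£420.41

Webcam £138.15: electronics → 8% + 1.25% local = 9.25% → £12.778875
Peanut butter £5.06: unprepared food → 3.5% + 2.75% local = 6.25% → £0.31625
Hoodie £49.11: clothing → 0% + 2% local = 2% → £0.9822
External SSD (1 TB) £128.67: electronics → 8% + 1.25% local = 9.25% → £11.901975
Sparkling wine £21.65: alcohol → 8.5% + 1.75% local = 10.25% → £2.219125
USB-C hub £23.36: electronics → 8% + 1.25% local = 9.25% → £2.1608
Scented candle £23.13: other taxable items → 4% + 0% local = 4% → £0.9252
Subtotal = £389.13; unrounded tax = £31.284425 → £31.28; total due = £420.41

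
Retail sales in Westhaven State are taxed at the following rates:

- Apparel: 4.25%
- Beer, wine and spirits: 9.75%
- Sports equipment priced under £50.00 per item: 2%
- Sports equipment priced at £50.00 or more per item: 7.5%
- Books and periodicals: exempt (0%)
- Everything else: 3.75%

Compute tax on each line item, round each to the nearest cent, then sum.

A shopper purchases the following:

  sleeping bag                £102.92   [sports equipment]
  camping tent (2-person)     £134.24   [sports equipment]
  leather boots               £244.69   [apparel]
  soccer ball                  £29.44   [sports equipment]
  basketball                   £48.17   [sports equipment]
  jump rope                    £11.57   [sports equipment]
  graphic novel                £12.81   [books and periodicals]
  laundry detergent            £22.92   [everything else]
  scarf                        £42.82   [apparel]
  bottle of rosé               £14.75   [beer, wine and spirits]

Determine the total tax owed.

Sleeping bag £102.92: sports equipment, £50.00 or more → 7.5% → £7.72
Camping tent (2-person) £134.24: sports equipment, £50.00 or more → 7.5% → £10.07
Leather boots £244.69: apparel → 4.25% → £10.40
Soccer ball £29.44: sports equipment, under £50.00 → 2% → £0.59
Basketball £48.17: sports equipment, under £50.00 → 2% → £0.96
Jump rope £11.57: sports equipment, under £50.00 → 2% → £0.23
Graphic novel £12.81: books and periodicals → 0% → £0.00
Laundry detergent £22.92: everything else → 3.75% → £0.86
Scarf £42.82: apparel → 4.25% → £1.82
Bottle of rosé £14.75: beer, wine and spirits → 9.75% → £1.44
Total tax = £7.72 + £10.07 + £10.40 + £0.59 + £0.96 + £0.23 + £0.86 + £1.82 + £1.44 = £34.09

£34.09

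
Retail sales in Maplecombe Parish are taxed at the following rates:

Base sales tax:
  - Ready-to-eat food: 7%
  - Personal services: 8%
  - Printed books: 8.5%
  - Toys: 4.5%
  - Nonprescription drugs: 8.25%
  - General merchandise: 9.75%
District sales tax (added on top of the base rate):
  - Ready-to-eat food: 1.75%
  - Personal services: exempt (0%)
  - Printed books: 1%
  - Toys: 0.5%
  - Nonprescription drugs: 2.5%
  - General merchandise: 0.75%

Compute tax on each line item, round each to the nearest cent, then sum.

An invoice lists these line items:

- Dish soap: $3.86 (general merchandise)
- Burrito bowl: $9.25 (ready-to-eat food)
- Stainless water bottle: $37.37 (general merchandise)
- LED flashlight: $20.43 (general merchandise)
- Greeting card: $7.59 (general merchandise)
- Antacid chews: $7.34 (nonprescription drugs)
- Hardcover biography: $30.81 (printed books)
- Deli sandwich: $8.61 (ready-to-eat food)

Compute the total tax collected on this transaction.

Dish soap $3.86: general merchandise → 9.75% + 0.75% district = 10.5% → $0.41
Burrito bowl $9.25: ready-to-eat food → 7% + 1.75% district = 8.75% → $0.81
Stainless water bottle $37.37: general merchandise → 9.75% + 0.75% district = 10.5% → $3.92
LED flashlight $20.43: general merchandise → 9.75% + 0.75% district = 10.5% → $2.15
Greeting card $7.59: general merchandise → 9.75% + 0.75% district = 10.5% → $0.80
Antacid chews $7.34: nonprescription drugs → 8.25% + 2.5% district = 10.75% → $0.79
Hardcover biography $30.81: printed books → 8.5% + 1% district = 9.5% → $2.93
Deli sandwich $8.61: ready-to-eat food → 7% + 1.75% district = 8.75% → $0.75
Total tax = $0.41 + $0.81 + $3.92 + $2.15 + $0.80 + $0.79 + $2.93 + $0.75 = $12.56

$12.56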